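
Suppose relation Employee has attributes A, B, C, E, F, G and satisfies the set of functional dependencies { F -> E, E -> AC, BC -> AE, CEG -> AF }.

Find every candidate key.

BCG, BEG, BFG

Attributes B, G never appear on any right-hand side, so every candidate key must contain {B, G}.
{B, G}⁺ = {B, G}, which is not all of the schema, so we must add further attributes.
{B, C, G}⁺: BC→AE adds A, E; CEG→AF adds F → {A, B, C, E, F, G}. Minimal: {C, G}⁺ = {C, G}; {B, G}⁺ = {B, G}; {B, C}⁺ = {A, B, C, E} — none reach the full schema.
{B, E, G}⁺: E→AC adds A, C; CEG→AF adds F → {A, B, C, E, F, G}. Minimal: {E, G}⁺ = {A, C, E, F, G}; {B, G}⁺ = {B, G}; {B, E}⁺ = {A, B, C, E} — none reach the full schema.
{B, F, G}⁺: F→E adds E; E→AC adds A, C → {A, B, C, E, F, G}. Minimal: {F, G}⁺ = {A, C, E, F, G}; {B, G}⁺ = {B, G}; {B, F}⁺ = {A, B, C, E, F} — none reach the full schema.
Any other superkey contains one of these as a subset, so there are no further candidate keys.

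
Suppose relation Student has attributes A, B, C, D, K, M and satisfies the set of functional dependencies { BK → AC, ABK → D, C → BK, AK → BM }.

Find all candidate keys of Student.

C; AK; BK

{C}⁺: C→BK adds B, K; BK→AC adds A; ABK→D adds D; AK→BM adds M → {A, B, C, D, K, M}.
{A, K}⁺: AK→BM adds B, M; BK→AC adds C; ABK→D adds D → {A, B, C, D, K, M}. Minimal: {K}⁺ = {K}; {A}⁺ = {A} — none reach the full schema.
{B, K}⁺: BK→AC adds A, C; ABK→D adds D; AK→BM adds M → {A, B, C, D, K, M}. Minimal: {K}⁺ = {K}; {B}⁺ = {B} — none reach the full schema.
Any other superkey contains one of these as a subset, so there are no further candidate keys.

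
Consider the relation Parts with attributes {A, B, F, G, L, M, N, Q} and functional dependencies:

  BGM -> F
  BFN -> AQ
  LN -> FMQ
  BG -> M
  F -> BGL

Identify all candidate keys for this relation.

(F, N); (L, N); (B, G, N)

Attribute N never appears on the right-hand side of any dependency, so N must belong to every candidate key.
{N}⁺ = {N}, which is not all of the schema, so we must add further attributes.
{F, N}⁺: F→BGL adds B, G, L; BFN→AQ adds A, Q; LN→FMQ adds M → {A, B, F, G, L, M, N, Q}.
{L, N}⁺: LN→FMQ adds F, M, Q; F→BGL adds B, G; BFN→AQ adds A → {A, B, F, G, L, M, N, Q}.
{B, G, N}⁺: BG→M adds M; BGM→F adds F; BFN→AQ adds A, Q; F→BGL adds L → {A, B, F, G, L, M, N, Q}.
Any other superkey contains one of these as a subset, so there are no further candidate keys.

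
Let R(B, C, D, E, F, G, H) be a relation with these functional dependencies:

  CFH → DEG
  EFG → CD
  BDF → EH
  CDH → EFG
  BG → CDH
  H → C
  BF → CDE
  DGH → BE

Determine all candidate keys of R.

(B, F), (B, G), (D, H), (F, H)

{B, F}⁺: BF→CDE adds C, D, E; BDF→EH adds H; CDH→EFG adds G → {B, C, D, E, F, G, H}.
{B, G}⁺: BG→CDH adds C, D, H; DGH→BE adds E; CDH→EFG adds F → {B, C, D, E, F, G, H}.
{D, H}⁺: H→C adds C; CDH→EFG adds E, F, G; DGH→BE adds B → {B, C, D, E, F, G, H}.
{F, H}⁺: H→C adds C; CFH→DEG adds D, E, G; DGH→BE adds B → {B, C, D, E, F, G, H}.
Any other superkey contains one of these as a subset, so there are no further candidate keys.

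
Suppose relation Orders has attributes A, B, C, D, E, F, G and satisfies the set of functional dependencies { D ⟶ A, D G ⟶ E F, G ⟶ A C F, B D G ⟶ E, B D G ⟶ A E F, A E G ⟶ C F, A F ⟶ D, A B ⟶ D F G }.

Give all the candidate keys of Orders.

AB, BD, BG

Attribute B never appears on the right-hand side of any dependency, so B must belong to every candidate key.
{B}⁺ = {B}, which is not all of the schema, so we must add further attributes.
{A, B}⁺: AB→DFG adds D, F, G; DG→EF adds E; G→ACF adds C → {A, B, C, D, E, F, G}. Minimal: {B}⁺ = {B}; {A}⁺ = {A} — none reach the full schema.
{B, D}⁺: D→A adds A; AB→DFG adds F, G; DG→EF adds E; G→ACF adds C → {A, B, C, D, E, F, G}. Minimal: {D}⁺ = {A, D}; {B}⁺ = {B} — none reach the full schema.
{B, G}⁺: G→ACF adds A, C, F; AF→D adds D; DG→EF adds E → {A, B, C, D, E, F, G}. Minimal: {G}⁺ = {A, C, D, E, F, G}; {B}⁺ = {B} — none reach the full schema.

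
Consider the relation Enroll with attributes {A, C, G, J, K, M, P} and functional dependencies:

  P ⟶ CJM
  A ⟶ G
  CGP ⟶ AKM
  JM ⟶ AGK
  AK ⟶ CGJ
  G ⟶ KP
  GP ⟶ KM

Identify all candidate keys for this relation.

{A}⁺: A→G adds G; G→KP adds K, P; GP→KM adds M; P→CJM adds C, J → {A, C, G, J, K, M, P}.
{G}⁺: G→KP adds K, P; GP→KM adds M; P→CJM adds C, J; CGP→AKM adds A → {A, C, G, J, K, M, P}.
{P}⁺: P→CJM adds C, J, M; JM→AGK adds A, G, K → {A, C, G, J, K, M, P}.
{J, M}⁺: JM→AGK adds A, G, K; AK→CGJ adds C; G→KP adds P → {A, C, G, J, K, M, P}. Minimal: {M}⁺ = {M}; {J}⁺ = {J} — none reach the full schema.

A, G, P, JM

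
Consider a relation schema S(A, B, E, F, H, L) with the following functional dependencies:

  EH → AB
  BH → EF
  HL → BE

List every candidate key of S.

Attributes H, L never appear on any right-hand side, so every candidate key must contain {H, L}.
{H, L}⁺ = {A, B, E, F, H, L}, which is all of the schema, so {H, L} is the only candidate key.

HL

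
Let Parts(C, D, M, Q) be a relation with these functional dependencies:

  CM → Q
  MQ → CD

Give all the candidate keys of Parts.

{C, M}, {M, Q}

{C, M}⁺: CM→Q adds Q; MQ→CD adds D → {C, D, M, Q}. Minimal: {M}⁺ = {M}; {C}⁺ = {C} — none reach the full schema.
{M, Q}⁺: MQ→CD adds C, D → {C, D, M, Q}. Minimal: {Q}⁺ = {Q}; {M}⁺ = {M} — none reach the full schema.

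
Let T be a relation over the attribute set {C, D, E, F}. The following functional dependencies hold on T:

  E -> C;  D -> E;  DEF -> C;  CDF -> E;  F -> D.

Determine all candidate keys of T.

Attribute F never appears on the right-hand side of any dependency, so F must belong to every candidate key.
{F}⁺ = {C, D, E, F}, which is all of the schema, so {F} is the only candidate key.

F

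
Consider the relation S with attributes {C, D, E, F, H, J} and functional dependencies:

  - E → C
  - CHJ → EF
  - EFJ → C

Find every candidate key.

{C, D, H, J}, {D, E, H, J}

{C, D, H, J}⁺: CHJ→EF adds E, F → {C, D, E, F, H, J}. Minimal: {D, H, J}⁺ = {D, H, J}; {C, H, J}⁺ = {C, E, F, H, J}; {C, D, J}⁺ = {C, D, J}; … — none reach the full schema.
{D, E, H, J}⁺: E→C adds C; CHJ→EF adds F → {C, D, E, F, H, J}. Minimal: {E, H, J}⁺ = {C, E, F, H, J}; {D, H, J}⁺ = {D, H, J}; {D, E, J}⁺ = {C, D, E, J}; … — none reach the full schema.
Any other superkey contains one of these as a subset, so there are no further candidate keys.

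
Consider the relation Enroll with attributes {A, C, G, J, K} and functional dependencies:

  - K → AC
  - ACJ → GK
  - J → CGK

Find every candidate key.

Attribute J never appears on the right-hand side of any dependency, so J must belong to every candidate key.
{J}⁺ = {A, C, G, J, K}, which is all of the schema, so {J} is the only candidate key.

{J}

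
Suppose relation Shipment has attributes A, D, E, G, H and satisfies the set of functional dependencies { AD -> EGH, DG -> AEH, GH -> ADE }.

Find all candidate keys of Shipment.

{A, D}⁺: AD→EGH adds E, G, H → {A, D, E, G, H}. Minimal: {D}⁺ = {D}; {A}⁺ = {A} — none reach the full schema.
{D, G}⁺: DG→AEH adds A, E, H → {A, D, E, G, H}. Minimal: {G}⁺ = {G}; {D}⁺ = {D} — none reach the full schema.
{G, H}⁺: GH→ADE adds A, D, E → {A, D, E, G, H}. Minimal: {H}⁺ = {H}; {G}⁺ = {G} — none reach the full schema.
Any other superkey contains one of these as a subset, so there are no further candidate keys.

{A, D}; {D, G}; {G, H}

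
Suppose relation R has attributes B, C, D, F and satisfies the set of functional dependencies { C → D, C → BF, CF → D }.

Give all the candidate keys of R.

Attribute C never appears on the right-hand side of any dependency, so C must belong to every candidate key.
{C}⁺ = {B, C, D, F}, which is all of the schema, so {C} is the only candidate key.

C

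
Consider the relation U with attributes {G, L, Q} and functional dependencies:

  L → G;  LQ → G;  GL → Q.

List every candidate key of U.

{L}

Attribute L never appears on the right-hand side of any dependency, so L must belong to every candidate key.
{L}⁺ = {G, L, Q}, which is all of the schema, so {L} is the only candidate key.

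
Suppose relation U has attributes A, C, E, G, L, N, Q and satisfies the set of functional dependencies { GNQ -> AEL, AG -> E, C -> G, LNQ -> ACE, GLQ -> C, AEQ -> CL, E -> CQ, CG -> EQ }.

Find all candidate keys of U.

CN; EN; AGN; GNQ; LNQ

Attribute N never appears on the right-hand side of any dependency, so N must belong to every candidate key.
{N}⁺ = {N}, which is not all of the schema, so we must add further attributes.
{C, N}⁺: C→G adds G; CG→EQ adds E, Q; GNQ→AEL adds A, L → {A, C, E, G, L, N, Q}.
{E, N}⁺: E→CQ adds C, Q; C→G adds G; GNQ→AEL adds A, L → {A, C, E, G, L, N, Q}.
{A, G, N}⁺: AG→E adds E; E→CQ adds C, Q; GNQ→AEL adds L → {A, C, E, G, L, N, Q}.
{G, N, Q}⁺: GNQ→AEL adds A, E, L; LNQ→ACE adds C → {A, C, E, G, L, N, Q}.
{L, N, Q}⁺: LNQ→ACE adds A, C, E; C→G adds G → {A, C, E, G, L, N, Q}.
Any other superkey contains one of these as a subset, so there are no further candidate keys.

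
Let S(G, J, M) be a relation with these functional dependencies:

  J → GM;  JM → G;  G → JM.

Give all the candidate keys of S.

{G}⁺: G→JM adds J, M → {G, J, M}.
{J}⁺: J→GM adds G, M → {G, J, M}.
Any other superkey contains one of these as a subset, so there are no further candidate keys.

(G); (J)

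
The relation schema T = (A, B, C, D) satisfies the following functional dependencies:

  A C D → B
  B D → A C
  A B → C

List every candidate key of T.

Attribute D never appears on the right-hand side of any dependency, so D must belong to every candidate key.
{D}⁺ = {D}, which is not all of the schema, so we must add further attributes.
{B, D}⁺: BD→AC adds A, C → {A, B, C, D}. Minimal: {D}⁺ = {D}; {B}⁺ = {B} — none reach the full schema.
{A, C, D}⁺: ACD→B adds B → {A, B, C, D}. Minimal: {C, D}⁺ = {C, D}; {A, D}⁺ = {A, D}; {A, C}⁺ = {A, C} — none reach the full schema.

{B, D}; {A, C, D}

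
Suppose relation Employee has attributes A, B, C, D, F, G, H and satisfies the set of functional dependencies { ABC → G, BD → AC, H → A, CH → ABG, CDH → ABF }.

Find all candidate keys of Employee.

{B, D, H}; {C, D, H}

Attributes D, H never appear on any right-hand side, so every candidate key must contain {D, H}.
{D, H}⁺ = {A, D, H}, which is not all of the schema, so we must add further attributes.
{B, D, H}⁺: BD→AC adds A, C; CH→ABG adds G; CDH→ABF adds F → {A, B, C, D, F, G, H}. Minimal: {D, H}⁺ = {A, D, H}; {B, H}⁺ = {A, B, H}; {B, D}⁺ = {A, B, C, D, G} — none reach the full schema.
{C, D, H}⁺: H→A adds A; CH→ABG adds B, G; CDH→ABF adds F → {A, B, C, D, F, G, H}. Minimal: {D, H}⁺ = {A, D, H}; {C, H}⁺ = {A, B, C, G, H}; {C, D}⁺ = {C, D} — none reach the full schema.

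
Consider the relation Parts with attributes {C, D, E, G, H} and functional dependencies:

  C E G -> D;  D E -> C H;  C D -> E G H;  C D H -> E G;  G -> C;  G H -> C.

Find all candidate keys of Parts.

CD, DE, DG, EG

{C, D}⁺: CD→EGH adds E, G, H → {C, D, E, G, H}. Minimal: {D}⁺ = {D}; {C}⁺ = {C} — none reach the full schema.
{D, E}⁺: DE→CH adds C, H; CD→EGH adds G → {C, D, E, G, H}. Minimal: {E}⁺ = {E}; {D}⁺ = {D} — none reach the full schema.
{D, G}⁺: G→C adds C; CD→EGH adds E, H → {C, D, E, G, H}. Minimal: {G}⁺ = {C, G}; {D}⁺ = {D} — none reach the full schema.
{E, G}⁺: G→C adds C; CEG→D adds D; DE→CH adds H → {C, D, E, G, H}. Minimal: {G}⁺ = {C, G}; {E}⁺ = {E} — none reach the full schema.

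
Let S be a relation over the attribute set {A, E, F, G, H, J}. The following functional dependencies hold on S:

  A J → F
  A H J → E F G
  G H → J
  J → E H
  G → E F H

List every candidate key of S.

Attribute A never appears on the right-hand side of any dependency, so A must belong to every candidate key.
{A}⁺ = {A}, which is not all of the schema, so we must add further attributes.
{A, G}⁺: G→EFH adds E, F, H; GH→J adds J → {A, E, F, G, H, J}.
{A, J}⁺: AJ→F adds F; J→EH adds E, H; AHJ→EFG adds G → {A, E, F, G, H, J}.

{A, G}, {A, J}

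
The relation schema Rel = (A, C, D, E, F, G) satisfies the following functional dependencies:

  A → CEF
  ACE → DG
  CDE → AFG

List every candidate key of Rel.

{A}⁺: A→CEF adds C, E, F; ACE→DG adds D, G → {A, C, D, E, F, G}.
{C, D, E}⁺: CDE→AFG adds A, F, G → {A, C, D, E, F, G}.
Any other superkey contains one of these as a subset, so there are no further candidate keys.

{A}; {C, D, E}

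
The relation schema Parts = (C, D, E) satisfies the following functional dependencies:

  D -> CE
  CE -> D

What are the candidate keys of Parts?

{D}⁺: D→CE adds C, E → {C, D, E}.
{C, E}⁺: CE→D adds D → {C, D, E}. Minimal: {E}⁺ = {E}; {C}⁺ = {C} — none reach the full schema.

D; CE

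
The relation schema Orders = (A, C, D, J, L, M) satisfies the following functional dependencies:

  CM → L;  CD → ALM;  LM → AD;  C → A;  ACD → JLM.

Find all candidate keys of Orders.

{C, D}; {C, M}

Attribute C never appears on the right-hand side of any dependency, so C must belong to every candidate key.
{C}⁺ = {A, C}, which is not all of the schema, so we must add further attributes.
{C, D}⁺: CD→ALM adds A, L, M; ACD→JLM adds J → {A, C, D, J, L, M}.
{C, M}⁺: CM→L adds L; LM→AD adds A, D; ACD→JLM adds J → {A, C, D, J, L, M}.
Any other superkey contains one of these as a subset, so there are no further candidate keys.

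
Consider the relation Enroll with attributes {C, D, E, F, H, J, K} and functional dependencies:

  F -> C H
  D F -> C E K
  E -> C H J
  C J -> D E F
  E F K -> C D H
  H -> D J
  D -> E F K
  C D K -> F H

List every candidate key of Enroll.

D; E; F; H; CJ

{D}⁺: D→EFK adds E, F, K; F→CH adds C, H; E→CHJ adds J → {C, D, E, F, H, J, K}.
{E}⁺: E→CHJ adds C, H, J; CJ→DEF adds D, F; D→EFK adds K → {C, D, E, F, H, J, K}.
{F}⁺: F→CH adds C, H; H→DJ adds D, J; D→EFK adds E, K → {C, D, E, F, H, J, K}.
{H}⁺: H→DJ adds D, J; D→EFK adds E, F, K; F→CH adds C → {C, D, E, F, H, J, K}.
{C, J}⁺: CJ→DEF adds D, E, F; D→EFK adds K; CDK→FH adds H → {C, D, E, F, H, J, K}. Minimal: {J}⁺ = {J}; {C}⁺ = {C} — none reach the full schema.
Any other superkey contains one of these as a subset, so there are no further candidate keys.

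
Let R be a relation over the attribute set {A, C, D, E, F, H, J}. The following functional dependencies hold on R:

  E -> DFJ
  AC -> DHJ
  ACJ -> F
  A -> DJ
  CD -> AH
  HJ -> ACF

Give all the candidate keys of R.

Attribute E never appears on the right-hand side of any dependency, so E must belong to every candidate key.
{E}⁺ = {D, E, F, J}, which is not all of the schema, so we must add further attributes.
{C, E}⁺: E→DFJ adds D, F, J; CD→AH adds A, H → {A, C, D, E, F, H, J}. Minimal: {E}⁺ = {D, E, F, J}; {C}⁺ = {C} — none reach the full schema.
{E, H}⁺: E→DFJ adds D, F, J; HJ→ACF adds A, C → {A, C, D, E, F, H, J}. Minimal: {H}⁺ = {H}; {E}⁺ = {D, E, F, J} — none reach the full schema.

{C, E}; {E, H}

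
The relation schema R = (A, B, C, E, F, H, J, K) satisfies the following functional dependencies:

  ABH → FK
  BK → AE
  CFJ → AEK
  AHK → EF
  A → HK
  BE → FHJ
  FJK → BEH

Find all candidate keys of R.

{A, B, C}; {A, C, J}; {B, C, E}; {B, C, K}; {C, F, J}

Attribute C never appears on the right-hand side of any dependency, so C must belong to every candidate key.
{C}⁺ = {C}, which is not all of the schema, so we must add further attributes.
{A, B, C}⁺: A→HK adds H, K; ABH→FK adds F; BK→AE adds E; BE→FHJ adds J → {A, B, C, E, F, H, J, K}. Minimal: {B, C}⁺ = {B, C}; {A, C}⁺ = {A, C, E, F, H, K}; {A, B}⁺ = {A, B, E, F, H, J, K} — none reach the full schema.
{A, C, J}⁺: A→HK adds H, K; AHK→EF adds E, F; FJK→BEH adds B → {A, B, C, E, F, H, J, K}. Minimal: {C, J}⁺ = {C, J}; {A, J}⁺ = {A, B, E, F, H, J, K}; {A, C}⁺ = {A, C, E, F, H, K} — none reach the full schema.
{B, C, E}⁺: BE→FHJ adds F, H, J; CFJ→AEK adds A, K → {A, B, C, E, F, H, J, K}. Minimal: {C, E}⁺ = {C, E}; {B, E}⁺ = {B, E, F, H, J}; {B, C}⁺ = {B, C} — none reach the full schema.
{B, C, K}⁺: BK→AE adds A, E; A→HK adds H; BE→FHJ adds F, J → {A, B, C, E, F, H, J, K}. Minimal: {C, K}⁺ = {C, K}; {B, K}⁺ = {A, B, E, F, H, J, K}; {B, C}⁺ = {B, C} — none reach the full schema.
{C, F, J}⁺: CFJ→AEK adds A, E, K; A→HK adds H; FJK→BEH adds B → {A, B, C, E, F, H, J, K}. Minimal: {F, J}⁺ = {F, J}; {C, J}⁺ = {C, J}; {C, F}⁺ = {C, F} — none reach the full schema.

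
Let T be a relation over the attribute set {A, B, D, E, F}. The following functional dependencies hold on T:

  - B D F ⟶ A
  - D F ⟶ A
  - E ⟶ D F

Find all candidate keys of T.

BE

{B, E}⁺: E→DF adds D, F; BDF→A adds A → {A, B, D, E, F}. Minimal: {E}⁺ = {A, D, E, F}; {B}⁺ = {B} — none reach the full schema.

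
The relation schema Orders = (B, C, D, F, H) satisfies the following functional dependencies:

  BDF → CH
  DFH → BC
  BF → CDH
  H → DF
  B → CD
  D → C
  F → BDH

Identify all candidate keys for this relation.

{F}; {H}

{F}⁺: F→BDH adds B, D, H; BDF→CH adds C → {B, C, D, F, H}.
{H}⁺: H→DF adds D, F; D→C adds C; F→BDH adds B → {B, C, D, F, H}.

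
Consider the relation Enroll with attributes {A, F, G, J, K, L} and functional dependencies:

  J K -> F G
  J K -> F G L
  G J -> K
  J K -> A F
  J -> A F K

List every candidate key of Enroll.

Attribute J never appears on the right-hand side of any dependency, so J must belong to every candidate key.
{J}⁺ = {A, F, G, J, K, L}, which is all of the schema, so {J} is the only candidate key.

{J}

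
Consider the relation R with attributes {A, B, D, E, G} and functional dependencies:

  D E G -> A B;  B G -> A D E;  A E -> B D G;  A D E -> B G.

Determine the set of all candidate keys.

{A, E}⁺: AE→BDG adds B, D, G → {A, B, D, E, G}. Minimal: {E}⁺ = {E}; {A}⁺ = {A} — none reach the full schema.
{B, G}⁺: BG→ADE adds A, D, E → {A, B, D, E, G}. Minimal: {G}⁺ = {G}; {B}⁺ = {B} — none reach the full schema.
{D, E, G}⁺: DEG→AB adds A, B → {A, B, D, E, G}. Minimal: {E, G}⁺ = {E, G}; {D, G}⁺ = {D, G}; {D, E}⁺ = {D, E} — none reach the full schema.
Any other superkey contains one of these as a subset, so there are no further candidate keys.

(A, E), (B, G), (D, E, G)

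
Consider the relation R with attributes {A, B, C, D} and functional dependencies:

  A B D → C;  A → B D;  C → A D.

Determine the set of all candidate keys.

(A); (C)

{A}⁺: A→BD adds B, D; ABD→C adds C → {A, B, C, D}.
{C}⁺: C→AD adds A, D; A→BD adds B → {A, B, C, D}.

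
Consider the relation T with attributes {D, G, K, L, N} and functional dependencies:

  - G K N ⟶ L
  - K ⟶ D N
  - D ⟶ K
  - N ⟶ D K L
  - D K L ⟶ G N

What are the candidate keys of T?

(D), (K), (N)

{D}⁺: D→K adds K; K→DN adds N; N→DKL adds L; DKL→GN adds G → {D, G, K, L, N}.
{K}⁺: K→DN adds D, N; N→DKL adds L; DKL→GN adds G → {D, G, K, L, N}.
{N}⁺: N→DKL adds D, K, L; DKL→GN adds G → {D, G, K, L, N}.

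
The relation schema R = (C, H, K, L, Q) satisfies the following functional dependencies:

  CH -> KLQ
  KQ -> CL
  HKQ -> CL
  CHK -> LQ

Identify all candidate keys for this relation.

Attribute H never appears on the right-hand side of any dependency, so H must belong to every candidate key.
{H}⁺ = {H}, which is not all of the schema, so we must add further attributes.
{C, H}⁺: CH→KLQ adds K, L, Q → {C, H, K, L, Q}. Minimal: {H}⁺ = {H}; {C}⁺ = {C} — none reach the full schema.
{H, K, Q}⁺: KQ→CL adds C, L → {C, H, K, L, Q}. Minimal: {K, Q}⁺ = {C, K, L, Q}; {H, Q}⁺ = {H, Q}; {H, K}⁺ = {H, K} — none reach the full schema.
Any other superkey contains one of these as a subset, so there are no further candidate keys.

(C, H); (H, K, Q)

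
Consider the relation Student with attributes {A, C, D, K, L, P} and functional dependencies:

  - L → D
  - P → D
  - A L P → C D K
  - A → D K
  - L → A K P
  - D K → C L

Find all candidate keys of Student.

(A), (L), (D, K), (K, P)

{A}⁺: A→DK adds D, K; DK→CL adds C, L; L→AKP adds P → {A, C, D, K, L, P}.
{L}⁺: L→D adds D; L→AKP adds A, K, P; DK→CL adds C → {A, C, D, K, L, P}.
{D, K}⁺: DK→CL adds C, L; L→AKP adds A, P → {A, C, D, K, L, P}. Minimal: {K}⁺ = {K}; {D}⁺ = {D} — none reach the full schema.
{K, P}⁺: P→D adds D; DK→CL adds C, L; L→AKP adds A → {A, C, D, K, L, P}. Minimal: {P}⁺ = {D, P}; {K}⁺ = {K} — none reach the full schema.
Any other superkey contains one of these as a subset, so there are no further candidate keys.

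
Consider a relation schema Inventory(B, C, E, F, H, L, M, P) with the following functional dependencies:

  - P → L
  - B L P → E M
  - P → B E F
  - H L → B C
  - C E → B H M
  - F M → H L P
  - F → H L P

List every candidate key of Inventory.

{F}; {P}

{F}⁺: F→HLP adds H, L, P; P→BEF adds B, E; HL→BC adds C; CE→BHM adds M → {B, C, E, F, H, L, M, P}.
{P}⁺: P→L adds L; P→BEF adds B, E, F; F→HLP adds H; BLP→EM adds M; HL→BC adds C → {B, C, E, F, H, L, M, P}.
Any other superkey contains one of these as a subset, so there are no further candidate keys.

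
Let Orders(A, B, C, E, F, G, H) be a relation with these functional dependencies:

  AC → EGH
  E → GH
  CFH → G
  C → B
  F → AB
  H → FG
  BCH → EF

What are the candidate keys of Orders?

AC, CE, CF, CH

Attribute C never appears on the right-hand side of any dependency, so C must belong to every candidate key.
{C}⁺ = {B, C}, which is not all of the schema, so we must add further attributes.
{A, C}⁺: AC→EGH adds E, G, H; C→B adds B; H→FG adds F → {A, B, C, E, F, G, H}. Minimal: {C}⁺ = {B, C}; {A}⁺ = {A} — none reach the full schema.
{C, E}⁺: E→GH adds G, H; C→B adds B; H→FG adds F; F→AB adds A → {A, B, C, E, F, G, H}. Minimal: {E}⁺ = {A, B, E, F, G, H}; {C}⁺ = {B, C} — none reach the full schema.
{C, F}⁺: C→B adds B; F→AB adds A; AC→EGH adds E, G, H → {A, B, C, E, F, G, H}. Minimal: {F}⁺ = {A, B, F}; {C}⁺ = {B, C} — none reach the full schema.
{C, H}⁺: C→B adds B; H→FG adds F, G; BCH→EF adds E; F→AB adds A → {A, B, C, E, F, G, H}. Minimal: {H}⁺ = {A, B, F, G, H}; {C}⁺ = {B, C} — none reach the full schema.
Any other superkey contains one of these as a subset, so there are no further candidate keys.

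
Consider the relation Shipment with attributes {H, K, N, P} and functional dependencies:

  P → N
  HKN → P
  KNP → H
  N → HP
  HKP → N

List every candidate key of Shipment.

Attribute K never appears on the right-hand side of any dependency, so K must belong to every candidate key.
{K}⁺ = {K}, which is not all of the schema, so we must add further attributes.
{K, N}⁺: N→HP adds H, P → {H, K, N, P}. Minimal: {N}⁺ = {H, N, P}; {K}⁺ = {K} — none reach the full schema.
{K, P}⁺: P→N adds N; KNP→H adds H → {H, K, N, P}. Minimal: {P}⁺ = {H, N, P}; {K}⁺ = {K} — none reach the full schema.
Any other superkey contains one of these as a subset, so there are no further candidate keys.

{K, N}, {K, P}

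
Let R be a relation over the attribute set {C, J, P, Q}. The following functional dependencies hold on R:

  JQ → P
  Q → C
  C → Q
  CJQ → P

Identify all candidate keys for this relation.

(C, J); (J, Q)

Attribute J never appears on the right-hand side of any dependency, so J must belong to every candidate key.
{J}⁺ = {J}, which is not all of the schema, so we must add further attributes.
{C, J}⁺: C→Q adds Q; CJQ→P adds P → {C, J, P, Q}.
{J, Q}⁺: JQ→P adds P; Q→C adds C → {C, J, P, Q}.
Any other superkey contains one of these as a subset, so there are no further candidate keys.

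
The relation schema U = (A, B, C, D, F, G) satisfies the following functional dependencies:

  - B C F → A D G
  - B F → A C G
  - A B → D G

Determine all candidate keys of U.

Attributes B, F never appear on any right-hand side, so every candidate key must contain {B, F}.
{B, F}⁺ = {A, B, C, D, F, G}, which is all of the schema, so {B, F} is the only candidate key.

(B, F)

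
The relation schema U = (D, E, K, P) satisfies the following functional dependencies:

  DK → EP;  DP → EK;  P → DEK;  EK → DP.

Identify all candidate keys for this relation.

(P); (D, K); (E, K)

{P}⁺: P→DEK adds D, E, K → {D, E, K, P}.
{D, K}⁺: DK→EP adds E, P → {D, E, K, P}. Minimal: {K}⁺ = {K}; {D}⁺ = {D} — none reach the full schema.
{E, K}⁺: EK→DP adds D, P → {D, E, K, P}. Minimal: {K}⁺ = {K}; {E}⁺ = {E} — none reach the full schema.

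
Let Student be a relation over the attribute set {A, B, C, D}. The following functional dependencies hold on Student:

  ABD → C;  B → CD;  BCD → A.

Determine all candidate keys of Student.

Attribute B never appears on the right-hand side of any dependency, so B must belong to every candidate key.
{B}⁺ = {A, B, C, D}, which is all of the schema, so {B} is the only candidate key.

B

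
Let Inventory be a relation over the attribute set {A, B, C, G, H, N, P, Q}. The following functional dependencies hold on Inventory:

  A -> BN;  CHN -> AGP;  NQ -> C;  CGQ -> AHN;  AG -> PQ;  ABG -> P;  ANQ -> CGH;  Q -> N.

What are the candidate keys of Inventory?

{A, G}; {A, Q}; {G, Q}; {H, Q}; {A, C, H}; {C, H, N}

{A, G}⁺: A→BN adds B, N; AG→PQ adds P, Q; ANQ→CGH adds C, H → {A, B, C, G, H, N, P, Q}. Minimal: {G}⁺ = {G}; {A}⁺ = {A, B, N} — none reach the full schema.
{A, Q}⁺: A→BN adds B, N; NQ→C adds C; ANQ→CGH adds G, H; CHN→AGP adds P → {A, B, C, G, H, N, P, Q}. Minimal: {Q}⁺ = {C, N, Q}; {A}⁺ = {A, B, N} — none reach the full schema.
{G, Q}⁺: Q→N adds N; NQ→C adds C; CGQ→AHN adds A, H; AG→PQ adds P; A→BN adds B → {A, B, C, G, H, N, P, Q}. Minimal: {Q}⁺ = {C, N, Q}; {G}⁺ = {G} — none reach the full schema.
{H, Q}⁺: Q→N adds N; NQ→C adds C; CHN→AGP adds A, G, P; A→BN adds B → {A, B, C, G, H, N, P, Q}. Minimal: {Q}⁺ = {C, N, Q}; {H}⁺ = {H} — none reach the full schema.
{A, C, H}⁺: A→BN adds B, N; CHN→AGP adds G, P; AG→PQ adds Q → {A, B, C, G, H, N, P, Q}. Minimal: {C, H}⁺ = {C, H}; {A, H}⁺ = {A, B, H, N}; {A, C}⁺ = {A, B, C, N} — none reach the full schema.
{C, H, N}⁺: CHN→AGP adds A, G, P; AG→PQ adds Q; A→BN adds B → {A, B, C, G, H, N, P, Q}. Minimal: {H, N}⁺ = {H, N}; {C, N}⁺ = {C, N}; {C, H}⁺ = {C, H} — none reach the full schema.
Any other superkey contains one of these as a subset, so there are no further candidate keys.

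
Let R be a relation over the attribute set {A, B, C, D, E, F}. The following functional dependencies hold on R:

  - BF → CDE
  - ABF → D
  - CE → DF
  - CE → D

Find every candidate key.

(A, B, F); (A, B, C, E)

Attributes A, B never appear on any right-hand side, so every candidate key must contain {A, B}.
{A, B}⁺ = {A, B}, which is not all of the schema, so we must add further attributes.
{A, B, F}⁺: BF→CDE adds C, D, E → {A, B, C, D, E, F}.
{A, B, C, E}⁺: CE→DF adds D, F → {A, B, C, D, E, F}.
Any other superkey contains one of these as a subset, so there are no further candidate keys.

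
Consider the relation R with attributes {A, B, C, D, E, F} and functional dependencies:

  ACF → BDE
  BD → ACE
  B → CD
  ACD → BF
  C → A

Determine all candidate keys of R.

{B}⁺: B→CD adds C, D; C→A adds A; BD→ACE adds E; ACD→BF adds F → {A, B, C, D, E, F}.
{C, D}⁺: C→A adds A; ACD→BF adds B, F; ACF→BDE adds E → {A, B, C, D, E, F}. Minimal: {D}⁺ = {D}; {C}⁺ = {A, C} — none reach the full schema.
{C, F}⁺: C→A adds A; ACF→BDE adds B, D, E → {A, B, C, D, E, F}. Minimal: {F}⁺ = {F}; {C}⁺ = {A, C} — none reach the full schema.
Any other superkey contains one of these as a subset, so there are no further candidate keys.

{B}, {C, D}, {C, F}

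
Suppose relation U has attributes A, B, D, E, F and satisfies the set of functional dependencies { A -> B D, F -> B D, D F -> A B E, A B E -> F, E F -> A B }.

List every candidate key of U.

F; AE

{F}⁺: F→BD adds B, D; DF→ABE adds A, E → {A, B, D, E, F}.
{A, E}⁺: A→BD adds B, D; ABE→F adds F → {A, B, D, E, F}. Minimal: {E}⁺ = {E}; {A}⁺ = {A, B, D} — none reach the full schema.
Any other superkey contains one of these as a subset, so there are no further candidate keys.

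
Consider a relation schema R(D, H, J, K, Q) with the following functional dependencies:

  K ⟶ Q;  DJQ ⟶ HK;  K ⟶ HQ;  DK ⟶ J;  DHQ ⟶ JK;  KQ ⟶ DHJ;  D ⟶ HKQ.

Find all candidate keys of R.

(D); (K)

{D}⁺: D→HKQ adds H, K, Q; DK→J adds J → {D, H, J, K, Q}.
{K}⁺: K→Q adds Q; K→HQ adds H; KQ→DHJ adds D, J → {D, H, J, K, Q}.
Any other superkey contains one of these as a subset, so there are no further candidate keys.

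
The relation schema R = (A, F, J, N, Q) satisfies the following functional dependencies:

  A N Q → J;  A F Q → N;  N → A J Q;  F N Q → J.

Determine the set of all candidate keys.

{F, N}, {A, F, Q}

{F, N}⁺: N→AJQ adds A, J, Q → {A, F, J, N, Q}.
{A, F, Q}⁺: AFQ→N adds N; N→AJQ adds J → {A, F, J, N, Q}.
Any other superkey contains one of these as a subset, so there are no further candidate keys.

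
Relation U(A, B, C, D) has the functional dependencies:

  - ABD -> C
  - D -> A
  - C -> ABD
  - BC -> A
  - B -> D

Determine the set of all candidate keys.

(B); (C)

{B}⁺: B→D adds D; D→A adds A; ABD→C adds C → {A, B, C, D}.
{C}⁺: C→ABD adds A, B, D → {A, B, C, D}.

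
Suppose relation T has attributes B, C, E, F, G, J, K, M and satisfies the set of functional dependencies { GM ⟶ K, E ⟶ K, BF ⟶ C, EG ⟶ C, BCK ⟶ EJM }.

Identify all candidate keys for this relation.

(B, E, F, G), (B, F, G, K), (B, F, G, M)

Attributes B, F, G never appear on any right-hand side, so every candidate key must contain {B, F, G}.
{B, F, G}⁺ = {B, C, F, G}, which is not all of the schema, so we must add further attributes.
{B, E, F, G}⁺: E→K adds K; BF→C adds C; BCK→EJM adds J, M → {B, C, E, F, G, J, K, M}. Minimal: {E, F, G}⁺ = {C, E, F, G, K}; {B, F, G}⁺ = {B, C, F, G}; {B, E, G}⁺ = {B, C, E, G, J, K, M}; … — none reach the full schema.
{B, F, G, K}⁺: BF→C adds C; BCK→EJM adds E, J, M → {B, C, E, F, G, J, K, M}. Minimal: {F, G, K}⁺ = {F, G, K}; {B, G, K}⁺ = {B, G, K}; {B, F, K}⁺ = {B, C, E, F, J, K, M}; … — none reach the full schema.
{B, F, G, M}⁺: GM→K adds K; BF→C adds C; BCK→EJM adds E, J → {B, C, E, F, G, J, K, M}. Minimal: {F, G, M}⁺ = {F, G, K, M}; {B, G, M}⁺ = {B, G, K, M}; {B, F, M}⁺ = {B, C, F, M}; … — none reach the full schema.
Any other superkey contains one of these as a subset, so there are no further candidate keys.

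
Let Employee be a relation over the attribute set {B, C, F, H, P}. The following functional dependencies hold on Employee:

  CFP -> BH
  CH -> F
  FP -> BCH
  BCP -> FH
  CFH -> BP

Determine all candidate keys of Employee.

{C, H}; {F, P}; {B, C, P}

{C, H}⁺: CH→F adds F; CFH→BP adds B, P → {B, C, F, H, P}. Minimal: {H}⁺ = {H}; {C}⁺ = {C} — none reach the full schema.
{F, P}⁺: FP→BCH adds B, C, H → {B, C, F, H, P}. Minimal: {P}⁺ = {P}; {F}⁺ = {F} — none reach the full schema.
{B, C, P}⁺: BCP→FH adds F, H → {B, C, F, H, P}. Minimal: {C, P}⁺ = {C, P}; {B, P}⁺ = {B, P}; {B, C}⁺ = {B, C} — none reach the full schema.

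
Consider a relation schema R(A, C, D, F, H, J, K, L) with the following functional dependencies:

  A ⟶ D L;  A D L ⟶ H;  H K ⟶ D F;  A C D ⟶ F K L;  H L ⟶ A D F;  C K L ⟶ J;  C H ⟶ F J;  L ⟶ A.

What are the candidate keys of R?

Attribute C never appears on the right-hand side of any dependency, so C must belong to every candidate key.
{C}⁺ = {C}, which is not all of the schema, so we must add further attributes.
{A, C}⁺: A→DL adds D, L; ADL→H adds H; ACD→FKL adds F, K; CKL→J adds J → {A, C, D, F, H, J, K, L}. Minimal: {C}⁺ = {C}; {A}⁺ = {A, D, F, H, L} — none reach the full schema.
{C, L}⁺: L→A adds A; A→DL adds D; ADL→H adds H; ACD→FKL adds F, K; CKL→J adds J → {A, C, D, F, H, J, K, L}. Minimal: {L}⁺ = {A, D, F, H, L}; {C}⁺ = {C} — none reach the full schema.

(A, C), (C, L)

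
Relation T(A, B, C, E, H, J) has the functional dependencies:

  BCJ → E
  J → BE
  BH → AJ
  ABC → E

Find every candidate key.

BCH, CHJ

Attributes C, H never appear on any right-hand side, so every candidate key must contain {C, H}.
{C, H}⁺ = {C, H}, which is not all of the schema, so we must add further attributes.
{B, C, H}⁺: BH→AJ adds A, J; ABC→E adds E → {A, B, C, E, H, J}. Minimal: {C, H}⁺ = {C, H}; {B, H}⁺ = {A, B, E, H, J}; {B, C}⁺ = {B, C} — none reach the full schema.
{C, H, J}⁺: J→BE adds B, E; BH→AJ adds A → {A, B, C, E, H, J}. Minimal: {H, J}⁺ = {A, B, E, H, J}; {C, J}⁺ = {B, C, E, J}; {C, H}⁺ = {C, H} — none reach the full schema.
Any other superkey contains one of these as a subset, so there are no further candidate keys.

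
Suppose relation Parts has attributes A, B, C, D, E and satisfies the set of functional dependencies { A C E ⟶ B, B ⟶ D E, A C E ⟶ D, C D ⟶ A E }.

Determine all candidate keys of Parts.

(B, C); (C, D); (A, C, E)

Attribute C never appears on the right-hand side of any dependency, so C must belong to every candidate key.
{C}⁺ = {C}, which is not all of the schema, so we must add further attributes.
{B, C}⁺: B→DE adds D, E; CD→AE adds A → {A, B, C, D, E}. Minimal: {C}⁺ = {C}; {B}⁺ = {B, D, E} — none reach the full schema.
{C, D}⁺: CD→AE adds A, E; ACE→B adds B → {A, B, C, D, E}. Minimal: {D}⁺ = {D}; {C}⁺ = {C} — none reach the full schema.
{A, C, E}⁺: ACE→B adds B; B→DE adds D → {A, B, C, D, E}. Minimal: {C, E}⁺ = {C, E}; {A, E}⁺ = {A, E}; {A, C}⁺ = {A, C} — none reach the full schema.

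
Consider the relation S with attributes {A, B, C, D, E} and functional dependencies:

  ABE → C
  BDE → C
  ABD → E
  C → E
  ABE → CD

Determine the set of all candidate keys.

ABC, ABD, ABE

Attributes A, B never appear on any right-hand side, so every candidate key must contain {A, B}.
{A, B}⁺ = {A, B}, which is not all of the schema, so we must add further attributes.
{A, B, C}⁺: C→E adds E; ABE→CD adds D → {A, B, C, D, E}. Minimal: {B, C}⁺ = {B, C, E}; {A, C}⁺ = {A, C, E}; {A, B}⁺ = {A, B} — none reach the full schema.
{A, B, D}⁺: ABD→E adds E; ABE→CD adds C → {A, B, C, D, E}. Minimal: {B, D}⁺ = {B, D}; {A, D}⁺ = {A, D}; {A, B}⁺ = {A, B} — none reach the full schema.
{A, B, E}⁺: ABE→C adds C; ABE→CD adds D → {A, B, C, D, E}. Minimal: {B, E}⁺ = {B, E}; {A, E}⁺ = {A, E}; {A, B}⁺ = {A, B} — none reach the full schema.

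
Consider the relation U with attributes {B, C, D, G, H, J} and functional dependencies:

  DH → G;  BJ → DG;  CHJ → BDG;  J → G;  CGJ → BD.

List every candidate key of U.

{C, H, J}⁺: CHJ→BDG adds B, D, G → {B, C, D, G, H, J}. Minimal: {H, J}⁺ = {G, H, J}; {C, J}⁺ = {B, C, D, G, J}; {C, H}⁺ = {C, H} — none reach the full schema.
No other minimal superkey exists.

{C, H, J}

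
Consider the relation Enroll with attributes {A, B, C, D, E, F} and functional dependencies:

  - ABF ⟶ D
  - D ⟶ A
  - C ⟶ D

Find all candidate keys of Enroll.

{B, C, E, F}

{B, C, E, F}⁺: C→D adds D; D→A adds A → {A, B, C, D, E, F}. Minimal: {C, E, F}⁺ = {A, C, D, E, F}; {B, E, F}⁺ = {B, E, F}; {B, C, F}⁺ = {A, B, C, D, F}; … — none reach the full schema.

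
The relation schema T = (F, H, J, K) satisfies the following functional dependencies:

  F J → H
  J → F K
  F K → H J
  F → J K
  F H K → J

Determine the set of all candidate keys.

{F}⁺: F→JK adds J, K; FJ→H adds H → {F, H, J, K}.
{J}⁺: J→FK adds F, K; FK→HJ adds H → {F, H, J, K}.

{F}; {J}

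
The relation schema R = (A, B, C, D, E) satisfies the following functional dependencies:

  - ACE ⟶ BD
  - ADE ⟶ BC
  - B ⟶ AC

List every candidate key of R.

{B, E}⁺: B→AC adds A, C; ACE→BD adds D → {A, B, C, D, E}. Minimal: {E}⁺ = {E}; {B}⁺ = {A, B, C} — none reach the full schema.
{A, C, E}⁺: ACE→BD adds B, D → {A, B, C, D, E}. Minimal: {C, E}⁺ = {C, E}; {A, E}⁺ = {A, E}; {A, C}⁺ = {A, C} — none reach the full schema.
{A, D, E}⁺: ADE→BC adds B, C → {A, B, C, D, E}. Minimal: {D, E}⁺ = {D, E}; {A, E}⁺ = {A, E}; {A, D}⁺ = {A, D} — none reach the full schema.

BE, ACE, ADE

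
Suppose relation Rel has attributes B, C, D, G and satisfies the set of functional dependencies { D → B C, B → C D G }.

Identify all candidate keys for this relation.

B, D

{B}⁺: B→CDG adds C, D, G → {B, C, D, G}.
{D}⁺: D→BC adds B, C; B→CDG adds G → {B, C, D, G}.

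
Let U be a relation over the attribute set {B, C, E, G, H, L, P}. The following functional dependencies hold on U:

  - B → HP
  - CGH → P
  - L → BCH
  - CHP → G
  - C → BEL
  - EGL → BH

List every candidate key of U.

{C}⁺: C→BEL adds B, E, L; B→HP adds H, P; CHP→G adds G → {B, C, E, G, H, L, P}.
{L}⁺: L→BCH adds B, C, H; C→BEL adds E; B→HP adds P; CHP→G adds G → {B, C, E, G, H, L, P}.
Any other superkey contains one of these as a subset, so there are no further candidate keys.

(C); (L)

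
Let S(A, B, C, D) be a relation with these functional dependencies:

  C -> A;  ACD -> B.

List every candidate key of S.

Attributes C, D never appear on any right-hand side, so every candidate key must contain {C, D}.
{C, D}⁺ = {A, B, C, D}, which is all of the schema, so {C, D} is the only candidate key.

{C, D}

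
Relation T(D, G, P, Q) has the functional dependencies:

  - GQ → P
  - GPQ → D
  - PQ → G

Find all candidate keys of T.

{G, Q}, {P, Q}

Attribute Q never appears on the right-hand side of any dependency, so Q must belong to every candidate key.
{Q}⁺ = {Q}, which is not all of the schema, so we must add further attributes.
{G, Q}⁺: GQ→P adds P; GPQ→D adds D → {D, G, P, Q}.
{P, Q}⁺: PQ→G adds G; GPQ→D adds D → {D, G, P, Q}.
Any other superkey contains one of these as a subset, so there are no further candidate keys.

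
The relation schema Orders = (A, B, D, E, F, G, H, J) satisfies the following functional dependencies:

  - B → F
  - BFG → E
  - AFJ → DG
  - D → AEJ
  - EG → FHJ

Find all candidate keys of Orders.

BD; ABG; ABJ

Attribute B never appears on the right-hand side of any dependency, so B must belong to every candidate key.
{B}⁺ = {B, F}, which is not all of the schema, so we must add further attributes.
{B, D}⁺: B→F adds F; D→AEJ adds A, E, J; AFJ→DG adds G; EG→FHJ adds H → {A, B, D, E, F, G, H, J}. Minimal: {D}⁺ = {A, D, E, J}; {B}⁺ = {B, F} — none reach the full schema.
{A, B, G}⁺: B→F adds F; BFG→E adds E; EG→FHJ adds H, J; AFJ→DG adds D → {A, B, D, E, F, G, H, J}. Minimal: {B, G}⁺ = {B, E, F, G, H, J}; {A, G}⁺ = {A, G}; {A, B}⁺ = {A, B, F} — none reach the full schema.
{A, B, J}⁺: B→F adds F; AFJ→DG adds D, G; D→AEJ adds E; EG→FHJ adds H → {A, B, D, E, F, G, H, J}. Minimal: {B, J}⁺ = {B, F, J}; {A, J}⁺ = {A, J}; {A, B}⁺ = {A, B, F} — none reach the full schema.
Any other superkey contains one of these as a subset, so there are no further candidate keys.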